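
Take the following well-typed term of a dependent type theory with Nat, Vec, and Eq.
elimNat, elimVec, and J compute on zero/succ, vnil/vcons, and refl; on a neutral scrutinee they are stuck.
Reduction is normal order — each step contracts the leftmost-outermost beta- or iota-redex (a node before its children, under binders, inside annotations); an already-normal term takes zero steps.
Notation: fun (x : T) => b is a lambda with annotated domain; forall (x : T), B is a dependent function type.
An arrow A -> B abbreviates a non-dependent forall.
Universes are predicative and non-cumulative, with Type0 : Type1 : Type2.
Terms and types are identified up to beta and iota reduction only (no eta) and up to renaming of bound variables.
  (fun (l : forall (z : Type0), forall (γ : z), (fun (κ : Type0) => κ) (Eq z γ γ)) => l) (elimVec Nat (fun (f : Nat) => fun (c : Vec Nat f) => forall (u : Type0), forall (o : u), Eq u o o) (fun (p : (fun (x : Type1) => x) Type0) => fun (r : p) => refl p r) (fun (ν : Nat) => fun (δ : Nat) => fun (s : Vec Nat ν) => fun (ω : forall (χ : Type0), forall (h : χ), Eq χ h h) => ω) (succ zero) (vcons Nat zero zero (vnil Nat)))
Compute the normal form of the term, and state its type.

normal form:
  fun (l : Type0) => fun (z : l) => refl l z
inferred type:
  forall (l : Type0), forall (z : l), Eq l z z


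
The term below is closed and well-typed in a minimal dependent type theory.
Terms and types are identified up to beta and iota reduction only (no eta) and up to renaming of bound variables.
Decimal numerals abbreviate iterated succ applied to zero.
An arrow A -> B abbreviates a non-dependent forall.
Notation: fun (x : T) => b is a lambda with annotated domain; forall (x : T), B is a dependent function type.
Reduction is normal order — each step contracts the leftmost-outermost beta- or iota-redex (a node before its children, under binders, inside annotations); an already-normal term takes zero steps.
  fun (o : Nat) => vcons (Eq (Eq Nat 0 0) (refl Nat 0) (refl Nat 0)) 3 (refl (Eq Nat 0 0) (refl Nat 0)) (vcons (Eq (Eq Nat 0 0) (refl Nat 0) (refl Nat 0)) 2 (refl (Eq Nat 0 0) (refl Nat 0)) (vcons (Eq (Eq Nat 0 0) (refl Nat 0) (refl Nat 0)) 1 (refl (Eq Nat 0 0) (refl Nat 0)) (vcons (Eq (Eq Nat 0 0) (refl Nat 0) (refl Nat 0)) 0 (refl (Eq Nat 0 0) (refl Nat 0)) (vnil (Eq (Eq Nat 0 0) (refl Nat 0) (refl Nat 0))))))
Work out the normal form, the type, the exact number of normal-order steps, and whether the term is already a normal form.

normal form:
  fun (o : Nat) => vcons (Eq (Eq Nat 0 0) (refl Nat 0) (refl Nat 0)) 3 (refl (Eq Nat 0 0) (refl Nat 0)) (vcons (Eq (Eq Nat 0 0) (refl Nat 0) (refl Nat 0)) 2 (refl (Eq Nat 0 0) (refl Nat 0)) (vcons (Eq (Eq Nat 0 0) (refl Nat 0) (refl Nat 0)) 1 (refl (Eq Nat 0 0) (refl Nat 0)) (vcons (Eq (Eq Nat 0 0) (refl Nat 0) (refl Nat 0)) 0 (refl (Eq Nat 0 0) (refl Nat 0)) (vnil (Eq (Eq Nat 0 0) (refl Nat 0) (refl Nat 0))))))
type:
  Nat -> Vec (Eq (Eq Nat 0 0) (refl Nat 0) (refl Nat 0)) 4
reduction steps (normal order): 0
already normal: yes


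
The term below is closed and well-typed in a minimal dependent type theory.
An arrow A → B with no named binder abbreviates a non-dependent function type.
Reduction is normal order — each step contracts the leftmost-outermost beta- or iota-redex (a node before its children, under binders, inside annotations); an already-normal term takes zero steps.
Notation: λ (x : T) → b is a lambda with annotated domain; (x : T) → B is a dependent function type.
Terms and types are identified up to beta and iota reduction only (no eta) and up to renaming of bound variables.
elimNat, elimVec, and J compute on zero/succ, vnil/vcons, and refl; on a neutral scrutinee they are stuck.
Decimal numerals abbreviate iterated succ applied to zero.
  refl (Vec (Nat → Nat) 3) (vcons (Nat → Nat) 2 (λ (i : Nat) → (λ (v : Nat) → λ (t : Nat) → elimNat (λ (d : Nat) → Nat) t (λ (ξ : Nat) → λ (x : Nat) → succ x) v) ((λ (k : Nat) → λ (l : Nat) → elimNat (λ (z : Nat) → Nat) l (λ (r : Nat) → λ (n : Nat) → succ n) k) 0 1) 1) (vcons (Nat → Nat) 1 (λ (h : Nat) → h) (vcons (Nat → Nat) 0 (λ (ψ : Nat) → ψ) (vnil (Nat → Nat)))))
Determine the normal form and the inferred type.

resulting normal form:
  refl (Vec (Nat → Nat) 3) (vcons (Nat → Nat) 2 (λ (i : Nat) → 2) (vcons (Nat → Nat) 1 (λ (v : Nat) → v) (vcons (Nat → Nat) 0 (λ (t : Nat) → t) (vnil (Nat → Nat)))))
inferred type:
  Eq (Vec (Nat → Nat) 3) (vcons (Nat → Nat) 2 (λ (i : Nat) → 2) (vcons (Nat → Nat) 1 (λ (v : Nat) → v) (vcons (Nat → Nat) 0 (λ (t : Nat) → t) (vnil (Nat → Nat))))) (vcons (Nat → Nat) 2 (λ (d : Nat) → 2) (vcons (Nat → Nat) 1 (λ (ξ : Nat) → ξ) (vcons (Nat → Nat) 0 (λ (x : Nat) → x) (vnil (Nat → Nat)))))
observation: the first redex contracted is a beta-redex; the normal form is reached in 9 normal-order steps.


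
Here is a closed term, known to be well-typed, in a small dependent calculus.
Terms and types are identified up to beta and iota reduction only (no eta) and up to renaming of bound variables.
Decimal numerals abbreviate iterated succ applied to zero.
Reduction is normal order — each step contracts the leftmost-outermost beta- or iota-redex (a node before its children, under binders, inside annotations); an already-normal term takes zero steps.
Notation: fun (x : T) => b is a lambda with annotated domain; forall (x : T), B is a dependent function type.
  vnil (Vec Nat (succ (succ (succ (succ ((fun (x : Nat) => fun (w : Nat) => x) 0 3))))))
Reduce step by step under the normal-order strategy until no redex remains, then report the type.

normal-order reduction:
  vnil (Vec Nat (succ (succ (succ (succ ((fun (x : Nat) => fun (w : Nat) => x) 0 3))))))
  ~> vnil (Vec Nat (succ (succ (succ (succ ((fun (x : Nat) => 0) 3))))))
  ~> vnil (Vec Nat 4)
inferred type:
  Vec (Vec Nat 4) 0


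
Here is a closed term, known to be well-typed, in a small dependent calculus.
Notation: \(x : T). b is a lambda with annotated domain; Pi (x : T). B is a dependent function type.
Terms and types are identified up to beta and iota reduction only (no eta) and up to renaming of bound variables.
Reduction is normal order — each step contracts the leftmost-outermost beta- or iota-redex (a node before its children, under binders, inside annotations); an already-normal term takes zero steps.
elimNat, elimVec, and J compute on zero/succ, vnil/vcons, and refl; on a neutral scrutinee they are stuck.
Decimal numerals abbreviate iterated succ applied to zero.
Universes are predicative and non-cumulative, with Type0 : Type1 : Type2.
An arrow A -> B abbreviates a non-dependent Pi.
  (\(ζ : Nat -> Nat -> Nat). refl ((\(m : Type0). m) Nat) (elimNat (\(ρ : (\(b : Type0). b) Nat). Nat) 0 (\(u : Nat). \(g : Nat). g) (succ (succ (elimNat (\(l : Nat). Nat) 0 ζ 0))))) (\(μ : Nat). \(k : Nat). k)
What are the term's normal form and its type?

normal form:
  refl Nat 0
inferred type:
  Eq Nat 0 0
observation: the term reaches its normal form after 11 normal-order steps.


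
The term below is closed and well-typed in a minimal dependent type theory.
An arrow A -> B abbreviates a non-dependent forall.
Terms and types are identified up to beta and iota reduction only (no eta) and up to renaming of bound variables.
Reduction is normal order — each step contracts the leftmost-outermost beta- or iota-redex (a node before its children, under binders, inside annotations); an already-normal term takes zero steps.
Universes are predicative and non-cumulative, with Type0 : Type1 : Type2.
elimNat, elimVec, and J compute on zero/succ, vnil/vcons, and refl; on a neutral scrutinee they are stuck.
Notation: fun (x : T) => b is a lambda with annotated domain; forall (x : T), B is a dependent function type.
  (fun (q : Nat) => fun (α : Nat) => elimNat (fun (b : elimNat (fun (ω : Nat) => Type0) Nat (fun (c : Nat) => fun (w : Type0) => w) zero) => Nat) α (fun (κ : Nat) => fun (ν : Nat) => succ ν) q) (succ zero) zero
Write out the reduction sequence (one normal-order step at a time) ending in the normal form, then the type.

normal-order reduction:
  (fun (q : Nat) => fun (α : Nat) => elimNat (fun (b : elimNat (fun (ω : Nat) => Type0) Nat (fun (c : Nat) => fun (w : Type0) => w) zero) => Nat) α (fun (κ : Nat) => fun (ν : Nat) => succ ν) q) (succ zero) zero
  ~> (fun (q : Nat) => elimNat (fun (α : elimNat (fun (b : Nat) => Type0) Nat (fun (ω : Nat) => fun (c : Type0) => c) zero) => Nat) q (fun (w : Nat) => fun (κ : Nat) => succ κ) (succ zero)) zero
  ~> elimNat (fun (q : elimNat (fun (α : Nat) => Type0) Nat (fun (b : Nat) => fun (ω : Type0) => ω) zero) => Nat) zero (fun (c : Nat) => fun (w : Nat) => succ w) (succ zero)
  ~> (fun (q : Nat) => fun (α : Nat) => succ α) zero (elimNat (fun (b : elimNat (fun (ω : Nat) => Type0) Nat (fun (c : Nat) => fun (w : Type0) => w) zero) => Nat) zero (fun (κ : Nat) => fun (ν : Nat) => succ ν) zero)
  ~> (fun (q : Nat) => succ q) (elimNat (fun (α : elimNat (fun (b : Nat) => Type0) Nat (fun (ω : Nat) => fun (c : Type0) => c) zero) => Nat) zero (fun (w : Nat) => fun (κ : Nat) => succ κ) zero)
  ~> succ (elimNat (fun (q : elimNat (fun (α : Nat) => Type0) Nat (fun (b : Nat) => fun (ω : Type0) => ω) zero) => Nat) zero (fun (c : Nat) => fun (w : Nat) => succ w) zero)
  ~> succ zero
inferred type:
  Nat


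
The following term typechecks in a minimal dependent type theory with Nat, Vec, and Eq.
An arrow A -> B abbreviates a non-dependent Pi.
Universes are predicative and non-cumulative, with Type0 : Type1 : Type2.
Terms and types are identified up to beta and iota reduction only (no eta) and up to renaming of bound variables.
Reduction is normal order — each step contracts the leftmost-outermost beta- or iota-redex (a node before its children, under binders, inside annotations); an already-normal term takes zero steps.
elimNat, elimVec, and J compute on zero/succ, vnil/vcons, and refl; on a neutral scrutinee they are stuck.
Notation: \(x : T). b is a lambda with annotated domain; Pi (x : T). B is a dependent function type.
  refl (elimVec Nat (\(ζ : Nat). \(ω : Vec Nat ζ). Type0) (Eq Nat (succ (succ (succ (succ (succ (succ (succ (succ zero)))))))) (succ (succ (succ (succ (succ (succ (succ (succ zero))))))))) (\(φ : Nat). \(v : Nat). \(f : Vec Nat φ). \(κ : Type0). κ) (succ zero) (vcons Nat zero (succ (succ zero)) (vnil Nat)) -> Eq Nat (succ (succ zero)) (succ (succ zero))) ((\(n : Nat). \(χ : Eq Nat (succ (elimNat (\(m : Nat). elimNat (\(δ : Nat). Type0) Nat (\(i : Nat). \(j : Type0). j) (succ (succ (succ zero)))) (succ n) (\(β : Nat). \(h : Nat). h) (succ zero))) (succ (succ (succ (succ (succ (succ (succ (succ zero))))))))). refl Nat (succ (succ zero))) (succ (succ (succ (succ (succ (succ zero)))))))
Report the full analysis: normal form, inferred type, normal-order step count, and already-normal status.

normal form:
  refl (Eq Nat (succ (succ (succ (succ (succ (succ (succ (succ zero)))))))) (succ (succ (succ (succ (succ (succ (succ (succ zero)))))))) -> Eq Nat (succ (succ zero)) (succ (succ zero))) (\(ζ : Eq Nat (succ (succ (succ (succ (succ (succ (succ (succ zero)))))))) (succ (succ (succ (succ (succ (succ (succ (succ zero))))))))). refl Nat (succ (succ zero)))
the term's type:
  Eq (Eq Nat (succ (succ (succ (succ (succ (succ (succ (succ zero)))))))) (succ (succ (succ (succ (succ (succ (succ (succ zero)))))))) -> Eq Nat (succ (succ zero)) (succ (succ zero))) (\(ζ : Eq Nat (succ (succ (succ (succ (succ (succ (succ (succ zero)))))))) (succ (succ (succ (succ (succ (succ (succ (succ zero))))))))). refl Nat (succ (succ zero))) (\(ω : Eq Nat (succ (succ (succ (succ (succ (succ (succ (succ zero)))))))) (succ (succ (succ (succ (succ (succ (succ (succ zero))))))))). refl Nat (succ (succ zero)))
reduction steps (normal order): 11
already normal: no
first contracted redex: an elimVec iota-redex


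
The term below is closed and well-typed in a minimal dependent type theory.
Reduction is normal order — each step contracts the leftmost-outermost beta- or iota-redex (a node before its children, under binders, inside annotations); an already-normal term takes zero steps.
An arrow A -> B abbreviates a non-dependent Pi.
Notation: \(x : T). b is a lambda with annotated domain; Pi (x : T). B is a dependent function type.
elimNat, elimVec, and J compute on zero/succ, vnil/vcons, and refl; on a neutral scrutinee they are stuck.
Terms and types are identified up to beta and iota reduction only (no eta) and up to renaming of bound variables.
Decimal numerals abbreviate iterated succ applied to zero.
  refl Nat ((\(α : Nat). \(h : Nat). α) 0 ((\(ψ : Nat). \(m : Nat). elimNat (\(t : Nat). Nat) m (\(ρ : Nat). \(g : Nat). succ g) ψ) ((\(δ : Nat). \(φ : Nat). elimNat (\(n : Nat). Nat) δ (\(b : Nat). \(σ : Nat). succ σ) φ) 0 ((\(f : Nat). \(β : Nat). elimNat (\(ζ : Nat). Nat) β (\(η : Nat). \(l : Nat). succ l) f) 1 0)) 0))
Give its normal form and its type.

normal form:
  refl Nat 0
the term's type:
  Eq Nat 0 0


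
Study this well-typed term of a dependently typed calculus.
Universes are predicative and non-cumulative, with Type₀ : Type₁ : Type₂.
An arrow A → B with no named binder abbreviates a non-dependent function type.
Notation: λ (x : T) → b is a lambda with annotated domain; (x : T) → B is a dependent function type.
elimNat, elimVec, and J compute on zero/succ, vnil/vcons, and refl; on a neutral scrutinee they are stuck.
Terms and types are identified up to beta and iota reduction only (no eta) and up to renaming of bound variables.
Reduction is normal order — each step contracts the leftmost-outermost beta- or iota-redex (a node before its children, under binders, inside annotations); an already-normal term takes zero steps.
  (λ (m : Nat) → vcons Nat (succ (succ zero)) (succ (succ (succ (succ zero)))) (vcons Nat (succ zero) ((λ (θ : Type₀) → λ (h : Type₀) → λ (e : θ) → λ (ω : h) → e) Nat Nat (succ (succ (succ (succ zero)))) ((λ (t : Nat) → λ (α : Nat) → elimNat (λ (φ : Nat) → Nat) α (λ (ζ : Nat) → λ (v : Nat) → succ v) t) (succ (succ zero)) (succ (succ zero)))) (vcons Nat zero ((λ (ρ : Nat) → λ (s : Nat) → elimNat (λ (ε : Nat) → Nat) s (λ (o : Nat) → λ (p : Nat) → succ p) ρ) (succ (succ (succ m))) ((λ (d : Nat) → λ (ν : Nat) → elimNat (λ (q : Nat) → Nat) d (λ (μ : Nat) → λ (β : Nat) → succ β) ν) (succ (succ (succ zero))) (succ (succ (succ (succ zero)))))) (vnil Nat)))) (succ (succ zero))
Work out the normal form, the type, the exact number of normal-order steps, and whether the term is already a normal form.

normal form:
  vcons Nat (succ (succ zero)) (succ (succ (succ (succ zero)))) (vcons Nat (succ zero) (succ (succ (succ (succ zero)))) (vcons Nat zero (succ (succ (succ (succ (succ (succ (succ (succ (succ (succ (succ (succ zero)))))))))))) (vnil Nat)))
type:
  Vec Nat (succ (succ (succ zero)))
steps to reach normal form (normal order): 38
already normal: no
first contracted redex: a beta-redex


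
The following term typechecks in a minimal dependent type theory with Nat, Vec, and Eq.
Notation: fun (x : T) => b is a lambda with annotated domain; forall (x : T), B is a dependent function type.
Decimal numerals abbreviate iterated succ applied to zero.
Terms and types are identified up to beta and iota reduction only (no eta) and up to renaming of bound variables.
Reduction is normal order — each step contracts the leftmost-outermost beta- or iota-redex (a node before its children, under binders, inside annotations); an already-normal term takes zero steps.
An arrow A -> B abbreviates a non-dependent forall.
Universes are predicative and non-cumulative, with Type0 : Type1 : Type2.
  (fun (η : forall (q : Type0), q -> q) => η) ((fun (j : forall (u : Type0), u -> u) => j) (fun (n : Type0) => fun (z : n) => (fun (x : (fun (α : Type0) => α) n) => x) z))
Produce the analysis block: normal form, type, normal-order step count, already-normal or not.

normal form:
  fun (η : Type0) => fun (q : η) => q
type:
  forall (η : Type0), η -> η
steps to reach normal form (normal order): 3
started in normal form: no
first redex: a beta-redex


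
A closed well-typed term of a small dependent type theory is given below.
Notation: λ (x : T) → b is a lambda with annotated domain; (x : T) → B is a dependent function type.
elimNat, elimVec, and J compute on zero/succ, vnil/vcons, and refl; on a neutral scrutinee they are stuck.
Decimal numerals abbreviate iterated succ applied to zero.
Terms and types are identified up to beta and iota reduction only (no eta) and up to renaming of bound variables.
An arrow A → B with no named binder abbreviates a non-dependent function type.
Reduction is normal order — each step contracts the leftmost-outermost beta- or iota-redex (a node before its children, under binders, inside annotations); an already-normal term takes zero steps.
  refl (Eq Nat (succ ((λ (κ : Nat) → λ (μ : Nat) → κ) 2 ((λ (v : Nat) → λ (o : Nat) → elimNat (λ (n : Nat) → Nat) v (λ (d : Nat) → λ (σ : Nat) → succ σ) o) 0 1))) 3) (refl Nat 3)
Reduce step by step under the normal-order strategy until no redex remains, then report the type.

normal-order reduction sequence:
  refl (Eq Nat (succ ((λ (κ : Nat) → λ (μ : Nat) → κ) 2 ((λ (v : Nat) → λ (o : Nat) → elimNat (λ (n : Nat) → Nat) v (λ (d : Nat) → λ (σ : Nat) → succ σ) o) 0 1))) 3) (refl Nat 3)
  ~> refl (Eq Nat (succ ((λ (κ : Nat) → 2) ((λ (μ : Nat) → λ (v : Nat) → elimNat (λ (o : Nat) → Nat) μ (λ (n : Nat) → λ (d : Nat) → succ d) v) 0 1))) 3) (refl Nat 3)
  ~> refl (Eq Nat 3 3) (refl Nat 3)
type:
  Eq (Eq Nat 3 3) (refl Nat 3) (refl Nat 3)


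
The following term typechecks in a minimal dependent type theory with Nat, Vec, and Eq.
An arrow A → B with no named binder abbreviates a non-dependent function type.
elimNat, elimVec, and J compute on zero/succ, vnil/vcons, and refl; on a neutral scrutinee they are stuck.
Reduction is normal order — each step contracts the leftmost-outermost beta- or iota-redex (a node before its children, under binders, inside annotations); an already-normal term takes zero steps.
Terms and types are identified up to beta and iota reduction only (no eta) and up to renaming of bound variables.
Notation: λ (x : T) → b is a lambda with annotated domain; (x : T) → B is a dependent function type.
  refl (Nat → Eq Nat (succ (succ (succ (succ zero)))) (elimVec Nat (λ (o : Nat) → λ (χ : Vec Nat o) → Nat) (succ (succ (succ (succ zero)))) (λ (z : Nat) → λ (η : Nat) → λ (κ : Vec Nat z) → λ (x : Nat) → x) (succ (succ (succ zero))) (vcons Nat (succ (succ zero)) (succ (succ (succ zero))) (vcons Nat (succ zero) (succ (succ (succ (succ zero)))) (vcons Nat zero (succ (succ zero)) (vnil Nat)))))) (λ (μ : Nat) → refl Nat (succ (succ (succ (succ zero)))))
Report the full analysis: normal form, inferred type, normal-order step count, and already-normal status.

normal form:
  refl (Nat → Eq Nat (succ (succ (succ (succ zero)))) (succ (succ (succ (succ zero))))) (λ (o : Nat) → refl Nat (succ (succ (succ (succ zero)))))
inferred type:
  Eq (Nat → Eq Nat (succ (succ (succ (succ zero)))) (succ (succ (succ (succ zero))))) (λ (o : Nat) → refl Nat (succ (succ (succ (succ zero))))) (λ (χ : Nat) → refl Nat (succ (succ (succ (succ zero)))))
steps to reach normal form (normal order): 16
started in normal form: no
first redex: an elimVec iota-redex


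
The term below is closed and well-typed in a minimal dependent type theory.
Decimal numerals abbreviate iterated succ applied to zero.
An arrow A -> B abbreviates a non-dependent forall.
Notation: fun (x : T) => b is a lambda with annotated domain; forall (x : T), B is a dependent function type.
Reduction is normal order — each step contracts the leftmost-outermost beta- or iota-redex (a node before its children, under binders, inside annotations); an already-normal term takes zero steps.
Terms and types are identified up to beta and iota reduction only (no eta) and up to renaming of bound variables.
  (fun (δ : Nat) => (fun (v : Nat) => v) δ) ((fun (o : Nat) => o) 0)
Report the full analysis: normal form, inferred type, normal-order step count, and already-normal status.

normal form:
  0
the term's type:
  Nat
reduction steps (normal order): 3
started in normal form: no
first redex: a beta-redex


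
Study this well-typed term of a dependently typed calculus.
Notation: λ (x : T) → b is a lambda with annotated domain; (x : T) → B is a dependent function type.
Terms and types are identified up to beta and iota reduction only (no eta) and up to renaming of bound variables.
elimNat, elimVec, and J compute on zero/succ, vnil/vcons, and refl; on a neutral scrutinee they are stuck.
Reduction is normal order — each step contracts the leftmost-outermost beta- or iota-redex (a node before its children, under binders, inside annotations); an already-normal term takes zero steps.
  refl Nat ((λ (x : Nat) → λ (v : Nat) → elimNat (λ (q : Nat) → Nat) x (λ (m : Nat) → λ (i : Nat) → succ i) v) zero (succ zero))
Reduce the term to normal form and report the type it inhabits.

normal form:
  refl Nat (succ zero)
the term's type:
  Eq Nat (succ zero) (succ zero)


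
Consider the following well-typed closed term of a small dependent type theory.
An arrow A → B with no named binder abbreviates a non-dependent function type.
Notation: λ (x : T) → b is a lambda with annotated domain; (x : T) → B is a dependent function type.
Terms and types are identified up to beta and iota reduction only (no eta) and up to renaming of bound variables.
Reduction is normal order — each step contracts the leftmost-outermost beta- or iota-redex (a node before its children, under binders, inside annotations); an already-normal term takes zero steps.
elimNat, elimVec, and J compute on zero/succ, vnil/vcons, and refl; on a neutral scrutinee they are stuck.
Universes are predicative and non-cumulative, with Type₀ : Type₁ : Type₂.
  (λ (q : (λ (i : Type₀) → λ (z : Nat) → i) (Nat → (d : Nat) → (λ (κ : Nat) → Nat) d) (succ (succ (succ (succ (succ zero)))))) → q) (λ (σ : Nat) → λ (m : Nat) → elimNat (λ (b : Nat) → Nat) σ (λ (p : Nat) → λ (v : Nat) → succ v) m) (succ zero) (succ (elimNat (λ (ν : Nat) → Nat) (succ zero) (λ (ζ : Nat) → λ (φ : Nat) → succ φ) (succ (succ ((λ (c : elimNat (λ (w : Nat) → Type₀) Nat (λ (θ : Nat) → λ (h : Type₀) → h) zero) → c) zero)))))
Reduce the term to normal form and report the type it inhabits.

normal form:
  succ (succ (succ (succ (succ zero))))
type:
  Nat
observation: the term reaches its normal form after 24 normal-order steps.


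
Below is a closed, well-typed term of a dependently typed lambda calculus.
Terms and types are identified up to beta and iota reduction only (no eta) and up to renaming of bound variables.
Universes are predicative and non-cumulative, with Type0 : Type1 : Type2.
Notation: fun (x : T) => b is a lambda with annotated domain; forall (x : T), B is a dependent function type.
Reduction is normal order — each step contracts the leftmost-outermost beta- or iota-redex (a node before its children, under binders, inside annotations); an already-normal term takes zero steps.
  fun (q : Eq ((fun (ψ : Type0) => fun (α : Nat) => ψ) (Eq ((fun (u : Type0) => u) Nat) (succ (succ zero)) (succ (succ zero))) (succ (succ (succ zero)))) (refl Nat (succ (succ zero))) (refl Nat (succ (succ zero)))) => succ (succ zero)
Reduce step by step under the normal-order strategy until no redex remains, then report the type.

normal-order reduction:
  fun (q : Eq ((fun (ψ : Type0) => fun (α : Nat) => ψ) (Eq ((fun (u : Type0) => u) Nat) (succ (succ zero)) (succ (succ zero))) (succ (succ (succ zero)))) (refl Nat (succ (succ zero))) (refl Nat (succ (succ zero)))) => succ (succ zero)
  ~> fun (q : Eq ((fun (ψ : Nat) => Eq ((fun (α : Type0) => α) Nat) (succ (succ zero)) (succ (succ zero))) (succ (succ (succ zero)))) (refl Nat (succ (succ zero))) (refl Nat (succ (succ zero)))) => succ (succ zero)
  ~> fun (q : Eq (Eq ((fun (ψ : Type0) => ψ) Nat) (succ (succ zero)) (succ (succ zero))) (refl Nat (succ (succ zero))) (refl Nat (succ (succ zero)))) => succ (succ zero)
  ~> fun (q : Eq (Eq Nat (succ (succ zero)) (succ (succ zero))) (refl Nat (succ (succ zero))) (refl Nat (succ (succ zero)))) => succ (succ zero)
inferred type:
  forall (q : Eq (Eq Nat (succ (succ zero)) (succ (succ zero))) (refl Nat (succ (succ zero))) (refl Nat (succ (succ zero)))), Nat


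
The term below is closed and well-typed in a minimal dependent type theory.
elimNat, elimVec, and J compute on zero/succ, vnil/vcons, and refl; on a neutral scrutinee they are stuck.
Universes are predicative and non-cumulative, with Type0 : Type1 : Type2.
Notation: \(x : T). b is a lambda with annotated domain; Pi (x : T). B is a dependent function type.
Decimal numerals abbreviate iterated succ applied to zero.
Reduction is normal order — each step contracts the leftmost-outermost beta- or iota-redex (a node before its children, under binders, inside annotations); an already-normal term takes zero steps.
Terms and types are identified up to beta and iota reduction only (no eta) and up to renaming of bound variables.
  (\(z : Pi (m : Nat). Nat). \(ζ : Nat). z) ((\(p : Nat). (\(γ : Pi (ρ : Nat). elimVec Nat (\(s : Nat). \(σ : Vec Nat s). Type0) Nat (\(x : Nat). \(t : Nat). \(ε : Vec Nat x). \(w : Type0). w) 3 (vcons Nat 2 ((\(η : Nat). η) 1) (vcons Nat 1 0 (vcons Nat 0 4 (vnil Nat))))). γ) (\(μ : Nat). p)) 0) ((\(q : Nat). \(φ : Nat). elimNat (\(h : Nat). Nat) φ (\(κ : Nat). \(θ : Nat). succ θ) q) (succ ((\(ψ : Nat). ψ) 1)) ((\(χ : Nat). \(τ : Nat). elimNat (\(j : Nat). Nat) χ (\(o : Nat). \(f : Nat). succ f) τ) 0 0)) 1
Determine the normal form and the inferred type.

reduced normal form:
  0
the term's type:
  Nat


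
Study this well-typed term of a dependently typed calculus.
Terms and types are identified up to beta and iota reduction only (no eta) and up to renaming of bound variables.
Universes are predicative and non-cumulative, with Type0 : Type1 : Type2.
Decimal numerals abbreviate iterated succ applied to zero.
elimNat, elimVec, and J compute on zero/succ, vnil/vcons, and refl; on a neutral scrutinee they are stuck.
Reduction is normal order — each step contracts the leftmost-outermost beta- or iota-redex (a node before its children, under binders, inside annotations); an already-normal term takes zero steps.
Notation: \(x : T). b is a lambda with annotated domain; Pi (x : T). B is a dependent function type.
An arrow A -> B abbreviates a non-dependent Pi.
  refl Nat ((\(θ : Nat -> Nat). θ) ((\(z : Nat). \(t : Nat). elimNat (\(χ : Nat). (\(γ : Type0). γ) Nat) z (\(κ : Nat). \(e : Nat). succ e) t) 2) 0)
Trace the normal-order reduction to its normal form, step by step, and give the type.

normal-order reduction:
  refl Nat ((\(θ : Nat -> Nat). θ) ((\(z : Nat). \(t : Nat). elimNat (\(χ : Nat). (\(γ : Type0). γ) Nat) z (\(κ : Nat). \(e : Nat). succ e) t) 2) 0)
  ~> refl Nat ((\(θ : Nat). \(z : Nat). elimNat (\(t : Nat). (\(χ : Type0). χ) Nat) θ (\(γ : Nat). \(κ : Nat). succ κ) z) 2 0)
  ~> refl Nat ((\(θ : Nat). elimNat (\(z : Nat). (\(t : Type0). t) Nat) 2 (\(χ : Nat). \(γ : Nat). succ γ) θ) 0)
  ~> refl Nat (elimNat (\(θ : Nat). (\(z : Type0). z) Nat) 2 (\(t : Nat). \(χ : Nat). succ χ) 0)
  ~> refl Nat 2
inferred type:
  Eq Nat 2 2


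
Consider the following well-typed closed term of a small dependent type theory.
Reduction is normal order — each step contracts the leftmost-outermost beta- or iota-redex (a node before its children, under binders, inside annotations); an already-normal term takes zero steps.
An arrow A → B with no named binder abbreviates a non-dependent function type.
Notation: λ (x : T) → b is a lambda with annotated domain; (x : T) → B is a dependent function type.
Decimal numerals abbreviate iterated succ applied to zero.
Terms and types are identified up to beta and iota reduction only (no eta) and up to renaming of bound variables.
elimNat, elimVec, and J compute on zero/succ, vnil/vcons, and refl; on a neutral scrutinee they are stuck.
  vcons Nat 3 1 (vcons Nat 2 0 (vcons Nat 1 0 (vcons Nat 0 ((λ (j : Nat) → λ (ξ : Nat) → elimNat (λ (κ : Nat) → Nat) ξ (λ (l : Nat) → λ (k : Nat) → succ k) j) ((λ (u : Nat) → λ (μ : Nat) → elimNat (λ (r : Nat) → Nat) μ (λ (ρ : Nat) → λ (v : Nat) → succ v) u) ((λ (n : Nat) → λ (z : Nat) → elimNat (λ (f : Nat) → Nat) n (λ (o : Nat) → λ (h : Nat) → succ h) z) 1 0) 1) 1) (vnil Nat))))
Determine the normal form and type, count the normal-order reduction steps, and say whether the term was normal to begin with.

normal form:
  vcons Nat 3 1 (vcons Nat 2 0 (vcons Nat 1 0 (vcons Nat 0 3 (vnil Nat))))
the term's type:
  Vec Nat 4
reduction steps (normal order): 18
already normal: no
first contracted redex: a beta-redex


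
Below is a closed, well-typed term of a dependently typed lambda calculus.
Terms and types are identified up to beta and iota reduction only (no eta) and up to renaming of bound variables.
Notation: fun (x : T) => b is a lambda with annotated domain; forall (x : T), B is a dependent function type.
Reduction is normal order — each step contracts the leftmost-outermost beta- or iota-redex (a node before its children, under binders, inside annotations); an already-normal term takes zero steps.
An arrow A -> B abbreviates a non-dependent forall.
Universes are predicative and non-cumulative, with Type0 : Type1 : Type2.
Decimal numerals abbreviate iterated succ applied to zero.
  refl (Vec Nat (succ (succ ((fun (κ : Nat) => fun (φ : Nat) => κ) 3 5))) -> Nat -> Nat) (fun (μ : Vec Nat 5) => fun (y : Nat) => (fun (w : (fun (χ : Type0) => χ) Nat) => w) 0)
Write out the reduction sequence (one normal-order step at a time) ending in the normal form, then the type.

normal-order reduction:
  refl (Vec Nat (succ (succ ((fun (κ : Nat) => fun (φ : Nat) => κ) 3 5))) -> Nat -> Nat) (fun (μ : Vec Nat 5) => fun (y : Nat) => (fun (w : (fun (χ : Type0) => χ) Nat) => w) 0)
  ~> refl (Vec Nat (succ (succ ((fun (κ : Nat) => 3) 5))) -> Nat -> Nat) (fun (φ : Vec Nat 5) => fun (μ : Nat) => (fun (y : (fun (w : Type0) => w) Nat) => y) 0)
  ~> refl (Vec Nat 5 -> Nat -> Nat) (fun (κ : Vec Nat 5) => fun (φ : Nat) => (fun (μ : (fun (y : Type0) => y) Nat) => μ) 0)
  ~> refl (Vec Nat 5 -> Nat -> Nat) (fun (κ : Vec Nat 5) => fun (φ : Nat) => 0)
type:
  Eq (Vec Nat 5 -> Nat -> Nat) (fun (κ : Vec Nat 5) => fun (φ : Nat) => 0) (fun (μ : Vec Nat 5) => fun (y : Nat) => 0)


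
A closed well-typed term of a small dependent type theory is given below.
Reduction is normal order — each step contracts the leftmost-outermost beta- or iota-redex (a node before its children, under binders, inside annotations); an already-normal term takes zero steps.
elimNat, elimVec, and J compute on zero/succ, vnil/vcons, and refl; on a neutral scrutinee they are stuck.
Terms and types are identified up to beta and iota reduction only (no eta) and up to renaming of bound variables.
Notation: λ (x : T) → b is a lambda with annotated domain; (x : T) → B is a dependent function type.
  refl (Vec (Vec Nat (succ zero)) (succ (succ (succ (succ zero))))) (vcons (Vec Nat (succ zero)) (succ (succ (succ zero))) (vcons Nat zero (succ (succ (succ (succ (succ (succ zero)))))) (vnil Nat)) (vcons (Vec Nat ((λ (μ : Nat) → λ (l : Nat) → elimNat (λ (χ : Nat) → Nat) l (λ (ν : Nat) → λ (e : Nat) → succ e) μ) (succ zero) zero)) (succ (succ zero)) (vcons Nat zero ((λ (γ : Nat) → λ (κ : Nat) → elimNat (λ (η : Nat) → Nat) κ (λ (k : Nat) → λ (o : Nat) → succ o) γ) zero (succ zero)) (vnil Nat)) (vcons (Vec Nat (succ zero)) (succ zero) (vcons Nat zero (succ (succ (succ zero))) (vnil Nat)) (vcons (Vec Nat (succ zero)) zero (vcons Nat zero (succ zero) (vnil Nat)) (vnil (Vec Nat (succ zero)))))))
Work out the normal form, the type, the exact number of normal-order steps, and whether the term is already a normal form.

reduced normal form:
  refl (Vec (Vec Nat (succ zero)) (succ (succ (succ (succ zero))))) (vcons (Vec Nat (succ zero)) (succ (succ (succ zero))) (vcons Nat zero (succ (succ (succ (succ (succ (succ zero)))))) (vnil Nat)) (vcons (Vec Nat (succ zero)) (succ (succ zero)) (vcons Nat zero (succ zero) (vnil Nat)) (vcons (Vec Nat (succ zero)) (succ zero) (vcons Nat zero (succ (succ (succ zero))) (vnil Nat)) (vcons (Vec Nat (succ zero)) zero (vcons Nat zero (succ zero) (vnil Nat)) (vnil (Vec Nat (succ zero)))))))
the term's type:
  Eq (Vec (Vec Nat (succ zero)) (succ (succ (succ (succ zero))))) (vcons (Vec Nat (succ zero)) (succ (succ (succ zero))) (vcons Nat zero (succ (succ (succ (succ (succ (succ zero)))))) (vnil Nat)) (vcons (Vec Nat (succ zero)) (succ (succ zero)) (vcons Nat zero (succ zero) (vnil Nat)) (vcons (Vec Nat (succ zero)) (succ zero) (vcons Nat zero (succ (succ (succ zero))) (vnil Nat)) (vcons (Vec Nat (succ zero)) zero (vcons Nat zero (succ zero) (vnil Nat)) (vnil (Vec Nat (succ zero))))))) (vcons (Vec Nat (succ zero)) (succ (succ (succ zero))) (vcons Nat zero (succ (succ (succ (succ (succ (succ zero)))))) (vnil Nat)) (vcons (Vec Nat (succ zero)) (succ (succ zero)) (vcons Nat zero (succ zero) (vnil Nat)) (vcons (Vec Nat (succ zero)) (succ zero) (vcons Nat zero (succ (succ (succ zero))) (vnil Nat)) (vcons (Vec Nat (succ zero)) zero (vcons Nat zero (succ zero) (vnil Nat)) (vnil (Vec Nat (succ zero)))))))
normal-order step count: 9
term was already normal: no
first redex: a beta-redex


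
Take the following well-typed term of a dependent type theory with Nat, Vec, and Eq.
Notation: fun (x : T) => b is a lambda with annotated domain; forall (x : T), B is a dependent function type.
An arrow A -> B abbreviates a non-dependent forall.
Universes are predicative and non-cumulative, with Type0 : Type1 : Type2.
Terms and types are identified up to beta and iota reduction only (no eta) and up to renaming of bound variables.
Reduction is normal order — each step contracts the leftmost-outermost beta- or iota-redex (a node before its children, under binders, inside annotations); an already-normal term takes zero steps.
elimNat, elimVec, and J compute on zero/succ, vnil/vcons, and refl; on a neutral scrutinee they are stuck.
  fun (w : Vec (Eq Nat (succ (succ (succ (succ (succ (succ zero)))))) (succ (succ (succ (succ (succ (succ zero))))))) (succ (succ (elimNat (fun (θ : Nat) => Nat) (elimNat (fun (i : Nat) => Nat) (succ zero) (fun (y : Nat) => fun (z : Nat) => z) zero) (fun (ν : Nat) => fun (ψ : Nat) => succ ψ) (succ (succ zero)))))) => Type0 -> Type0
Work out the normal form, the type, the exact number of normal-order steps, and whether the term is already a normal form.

normal form:
  fun (w : Vec (Eq Nat (succ (succ (succ (succ (succ (succ zero)))))) (succ (succ (succ (succ (succ (succ zero))))))) (succ (succ (succ (succ (succ zero)))))) => Type0 -> Type0
inferred type:
  Vec (Eq Nat (succ (succ (succ (succ (succ (succ zero)))))) (succ (succ (succ (succ (succ (succ zero))))))) (succ (succ (succ (succ (succ zero))))) -> Type1
reduction steps (normal order): 8
term was already normal: no
first redex: an elimNat iota-redex


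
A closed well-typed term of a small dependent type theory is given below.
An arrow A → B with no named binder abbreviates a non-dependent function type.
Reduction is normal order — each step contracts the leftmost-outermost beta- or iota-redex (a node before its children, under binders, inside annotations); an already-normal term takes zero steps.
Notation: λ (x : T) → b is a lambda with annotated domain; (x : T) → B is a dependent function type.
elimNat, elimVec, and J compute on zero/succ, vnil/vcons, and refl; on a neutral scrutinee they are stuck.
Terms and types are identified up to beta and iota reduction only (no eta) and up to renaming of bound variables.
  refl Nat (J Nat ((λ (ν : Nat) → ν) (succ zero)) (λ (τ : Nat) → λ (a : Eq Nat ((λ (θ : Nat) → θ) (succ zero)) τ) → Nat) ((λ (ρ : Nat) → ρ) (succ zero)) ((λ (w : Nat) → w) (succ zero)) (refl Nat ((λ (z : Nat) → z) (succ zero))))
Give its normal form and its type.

resulting normal form:
  refl Nat (succ zero)
the term's type:
  Eq Nat (succ zero) (succ zero)
observation: contracting a J iota-redex first, the term normalizes in 2 steps.


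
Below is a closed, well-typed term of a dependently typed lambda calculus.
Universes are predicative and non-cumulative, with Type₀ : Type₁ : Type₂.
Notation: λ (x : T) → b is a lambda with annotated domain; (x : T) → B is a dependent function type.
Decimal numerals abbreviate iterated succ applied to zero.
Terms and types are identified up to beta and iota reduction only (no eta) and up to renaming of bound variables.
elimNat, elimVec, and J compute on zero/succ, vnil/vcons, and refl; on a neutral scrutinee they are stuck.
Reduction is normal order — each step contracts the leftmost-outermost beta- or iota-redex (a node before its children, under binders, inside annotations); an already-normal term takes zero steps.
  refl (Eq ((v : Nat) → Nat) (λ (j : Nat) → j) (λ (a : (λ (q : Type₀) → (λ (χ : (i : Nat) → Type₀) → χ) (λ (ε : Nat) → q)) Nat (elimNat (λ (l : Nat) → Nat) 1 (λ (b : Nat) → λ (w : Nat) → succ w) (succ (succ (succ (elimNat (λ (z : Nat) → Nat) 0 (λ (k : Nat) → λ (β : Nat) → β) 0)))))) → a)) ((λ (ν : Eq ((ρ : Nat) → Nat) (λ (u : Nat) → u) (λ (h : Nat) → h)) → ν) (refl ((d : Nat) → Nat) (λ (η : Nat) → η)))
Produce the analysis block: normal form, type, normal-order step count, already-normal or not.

reduced normal form:
  refl (Eq ((v : Nat) → Nat) (λ (j : Nat) → j) (λ (a : Nat) → a)) (refl ((q : Nat) → Nat) (λ (χ : Nat) → χ))
inferred type:
  Eq (Eq ((v : Nat) → Nat) (λ (j : Nat) → j) (λ (a : Nat) → a)) (refl ((q : Nat) → Nat) (λ (χ : Nat) → χ)) (refl ((i : Nat) → Nat) (λ (ε : Nat) → ε))
normal-order step count: 4
started in normal form: no
first redex: a beta-redex


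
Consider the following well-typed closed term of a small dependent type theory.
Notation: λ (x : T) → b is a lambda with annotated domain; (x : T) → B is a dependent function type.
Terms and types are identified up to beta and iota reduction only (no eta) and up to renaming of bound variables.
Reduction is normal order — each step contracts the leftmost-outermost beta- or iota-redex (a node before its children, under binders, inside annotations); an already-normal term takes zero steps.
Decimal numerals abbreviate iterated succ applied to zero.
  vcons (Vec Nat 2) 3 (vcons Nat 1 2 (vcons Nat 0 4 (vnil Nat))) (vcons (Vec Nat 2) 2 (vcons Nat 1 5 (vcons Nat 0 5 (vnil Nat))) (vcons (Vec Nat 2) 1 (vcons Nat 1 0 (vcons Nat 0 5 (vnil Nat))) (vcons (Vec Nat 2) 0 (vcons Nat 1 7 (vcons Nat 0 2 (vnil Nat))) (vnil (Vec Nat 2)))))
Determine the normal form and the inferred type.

reduced normal form:
  vcons (Vec Nat 2) 3 (vcons Nat 1 2 (vcons Nat 0 4 (vnil Nat))) (vcons (Vec Nat 2) 2 (vcons Nat 1 5 (vcons Nat 0 5 (vnil Nat))) (vcons (Vec Nat 2) 1 (vcons Nat 1 0 (vcons Nat 0 5 (vnil Nat))) (vcons (Vec Nat 2) 0 (vcons Nat 1 7 (vcons Nat 0 2 (vnil Nat))) (vnil (Vec Nat 2)))))
inferred type:
  Vec (Vec Nat 2) 4


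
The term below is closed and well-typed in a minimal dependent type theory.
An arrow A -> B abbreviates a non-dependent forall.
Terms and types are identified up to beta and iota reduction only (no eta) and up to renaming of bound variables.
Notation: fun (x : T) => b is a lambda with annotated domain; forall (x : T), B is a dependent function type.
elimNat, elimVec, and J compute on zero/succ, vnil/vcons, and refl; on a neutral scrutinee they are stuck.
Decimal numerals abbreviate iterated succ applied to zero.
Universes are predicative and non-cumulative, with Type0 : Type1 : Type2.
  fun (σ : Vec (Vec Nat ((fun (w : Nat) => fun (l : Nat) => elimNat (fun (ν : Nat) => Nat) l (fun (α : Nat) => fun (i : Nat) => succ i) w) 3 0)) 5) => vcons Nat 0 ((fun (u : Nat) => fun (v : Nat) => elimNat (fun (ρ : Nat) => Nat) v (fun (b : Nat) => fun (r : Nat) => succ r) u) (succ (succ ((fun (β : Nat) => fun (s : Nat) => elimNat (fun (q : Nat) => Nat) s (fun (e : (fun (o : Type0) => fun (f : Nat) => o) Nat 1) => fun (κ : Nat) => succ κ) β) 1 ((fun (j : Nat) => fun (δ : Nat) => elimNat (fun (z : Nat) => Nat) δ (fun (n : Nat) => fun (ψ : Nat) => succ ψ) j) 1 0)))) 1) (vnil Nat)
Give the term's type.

inferred type:
  Vec (Vec Nat 3) 5 -> Vec Nat 1
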